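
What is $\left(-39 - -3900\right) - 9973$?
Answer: $-6112$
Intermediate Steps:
$\left(-39 - -3900\right) - 9973 = \left(-39 + 3900\right) - 9973 = 3861 - 9973 = -6112$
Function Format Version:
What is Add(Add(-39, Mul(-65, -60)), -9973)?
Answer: -6112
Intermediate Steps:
Add(Add(-39, Mul(-65, -60)), -9973) = Add(Add(-39, 3900), -9973) = Add(3861, -9973) = -6112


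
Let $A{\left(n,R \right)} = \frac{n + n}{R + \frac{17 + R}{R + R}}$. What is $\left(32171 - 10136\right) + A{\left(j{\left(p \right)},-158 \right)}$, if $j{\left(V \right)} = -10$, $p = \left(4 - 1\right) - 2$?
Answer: $\frac{1097062865}{49787} \approx 22035.0$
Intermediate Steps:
$p = 1$ ($p = 3 - 2 = 1$)
$A{\left(n,R \right)} = \frac{2 n}{R + \frac{17 + R}{2 R}}$
$\left(32171 - 10136\right) + A{\left(j{\left(p \right)},-158 \right)} = \left(32171 - 10136\right) + 4 \left(-158\right) \left(-10\right) \frac{1}{17 - 158 + 2 \left(-158\right)^{2}} = 22035 + 4 \left(-158\right) \left(-10\right) \frac{1}{17 - 158 + 2 \cdot 24964} = 22035 + 4 \left(-158\right) \left(-10\right) \frac{1}{17 - 158 + 49928} = 22035 + 4 \left(-158\right) \left(-10\right) \frac{1}{49787} = 22035 + \frac{6320}{49787} = \frac{1097062865}{49787}$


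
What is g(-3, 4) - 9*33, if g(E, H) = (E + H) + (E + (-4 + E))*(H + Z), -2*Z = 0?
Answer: -336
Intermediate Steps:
Z = 0 (Z = -½*0 = 0)
g(E, H) = E + H + H*(-4 + 2*E) (g(E, H) = (E + H) + (E + (-4 + E))*(H + 0) = (E + H) + (-4 + 2*E)*H = (E + H) + H*(-4 + 2*E) = E + H + H*(-4 + 2*E))
g(-3, 4) - 9*33 = (-3 - 3*4 + 2*(-3)*4) - 9*33 = (-3 - 12 - 24) - 297 = -39 - 297 = -336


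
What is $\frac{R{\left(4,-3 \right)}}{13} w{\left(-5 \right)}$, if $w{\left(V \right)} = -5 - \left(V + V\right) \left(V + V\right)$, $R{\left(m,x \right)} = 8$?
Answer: $- \frac{840}{13} \approx -64.615$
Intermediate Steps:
$w{\left(V \right)} = -5 - 4 V^{2}$ ($w{\left(V \right)} = -5 - 2 V 2 V = -5 - 4 V^{2}$)
$\frac{R{\left(4,-3 \right)}}{13} w{\left(-5 \right)} = \frac{8}{13} \left(-5 - 4 \left(-5\right)^{2}\right) = 8 \cdot \frac{1}{13} \left(-5 - 100\right) = \frac{8 \left(-5 - 100\right)}{13} = \frac{8}{13} \left(-105\right) = - \frac{840}{13}$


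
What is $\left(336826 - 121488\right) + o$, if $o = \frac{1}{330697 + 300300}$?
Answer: $\frac{135877631987}{630997} \approx 2.1534 \cdot 10^{5}$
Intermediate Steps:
$o = \frac{1}{630997} \approx 1.5848 \cdot 10^{-6}$
$\left(336826 - 121488\right) + o = \left(336826 - 121488\right) + \frac{1}{630997} = 215338 + \frac{1}{630997} = \frac{135877631987}{630997}$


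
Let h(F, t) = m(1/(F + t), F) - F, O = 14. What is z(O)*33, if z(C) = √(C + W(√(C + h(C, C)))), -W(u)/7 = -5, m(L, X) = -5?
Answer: 231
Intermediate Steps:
h(F, t) = -5 - F
W(u) = 35 (W(u) = -7*(-5) = 35)
z(C) = √(35 + C) (z(C) = √(C + 35) = √(35 + C))
z(O)*33 = √(35 + 14)*33 = √49*33 = 7*33 = 231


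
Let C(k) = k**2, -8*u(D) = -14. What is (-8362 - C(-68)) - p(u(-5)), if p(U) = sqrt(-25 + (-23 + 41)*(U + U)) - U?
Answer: -51937/4 - sqrt(38) ≈ -12990.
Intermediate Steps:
u(D) = 7/4 (u(D) = -1/8*(-14) = 7/4)
p(U) = sqrt(-25 + 36*U) - U (p(U) = sqrt(-25 + 18*(2*U)) - U = sqrt(-25 + 36*U) - U)
(-8362 - C(-68)) - p(u(-5)) = (-8362 - 1*(-68)**2) - (sqrt(-25 + 36*(7/4)) - 1*7/4) = (-8362 - 1*4624) - (sqrt(-25 + 63) - 7/4) = (-8362 - 4624) - (sqrt(38) - 7/4) = -12986 - (-7/4 + sqrt(38)) = -12986 + (7/4 - sqrt(38)) = -51937/4 - sqrt(38)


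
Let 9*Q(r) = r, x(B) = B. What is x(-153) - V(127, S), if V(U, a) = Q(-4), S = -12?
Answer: -1373/9 ≈ -152.56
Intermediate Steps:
Q(r) = r/9
V(U, a) = -4/9 (V(U, a) = (⅑)*(-4) = -4/9)
x(-153) - V(127, S) = -153 - 1*(-4/9) = -153 + 4/9 = -1373/9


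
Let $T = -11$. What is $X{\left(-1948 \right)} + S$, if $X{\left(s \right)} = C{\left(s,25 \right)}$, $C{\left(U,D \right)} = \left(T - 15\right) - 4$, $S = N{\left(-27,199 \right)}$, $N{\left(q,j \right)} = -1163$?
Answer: $-1193$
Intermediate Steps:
$S = -1163$
$C{\left(U,D \right)} = -30$ ($C{\left(U,D \right)} = \left(-11 - 15\right) - 4 = -26 - 4 = -30$)
$X{\left(s \right)} = -30$
$X{\left(-1948 \right)} + S = -30 - 1163 = -1193$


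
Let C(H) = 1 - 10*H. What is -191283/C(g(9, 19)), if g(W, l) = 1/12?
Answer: -1147698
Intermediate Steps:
g(W, l) = 1/12
-191283/C(g(9, 19)) = -191283/(1 - 10*1/12) = -191283/(1 - ⅚) = -191283/⅙ = -191283*6 = -1147698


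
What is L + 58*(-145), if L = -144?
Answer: -8554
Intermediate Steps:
L + 58*(-145) = -144 + 58*(-145) = -144 - 8410 = -8554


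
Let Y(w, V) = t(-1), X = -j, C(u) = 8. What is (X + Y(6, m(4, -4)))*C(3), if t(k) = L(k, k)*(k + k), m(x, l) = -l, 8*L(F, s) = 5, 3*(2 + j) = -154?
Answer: 1250/3 ≈ 416.67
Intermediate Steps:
j = -160/3 (j = -2 + (⅓)*(-154) = -2 - 154/3 = -160/3 ≈ -53.333)
L(F, s) = 5/8 (L(F, s) = (⅛)*5 = 5/8)
t(k) = 5*k/4 (t(k) = 5*(k + k)/8 = 5*(2*k)/8 = 5*k/4)
X = 160/3 (X = -1*(-160/3) = 160/3 ≈ 53.333)
Y(w, V) = -5/4 (Y(w, V) = (5/4)*(-1) = -5/4)
(X + Y(6, m(4, -4)))*C(3) = (160/3 - 5/4)*8 = (625/12)*8 = 1250/3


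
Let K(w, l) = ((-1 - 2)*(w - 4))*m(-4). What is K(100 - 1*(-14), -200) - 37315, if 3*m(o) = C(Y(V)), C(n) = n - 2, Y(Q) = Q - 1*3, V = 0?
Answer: -36765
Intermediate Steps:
Y(Q) = -3 + Q (Y(Q) = Q - 3 = -3 + Q)
C(n) = -2 + n
m(o) = -5/3 (m(o) = (-2 + (-3 + 0))/3 = (-2 - 3)/3 = (1/3)*(-5) = -5/3)
K(w, l) = -20 + 5*w (K(w, l) = ((-1 - 2)*(w - 4))*(-5/3) = -3*(-4 + w)*(-5/3) = (12 - 3*w)*(-5/3) = -20 + 5*w)
K(100 - 1*(-14), -200) - 37315 = (-20 + 5*(100 - 1*(-14))) - 37315 = (-20 + 5*(100 + 14)) - 37315 = (-20 + 5*114) - 37315 = (-20 + 570) - 37315 = 550 - 37315 = -36765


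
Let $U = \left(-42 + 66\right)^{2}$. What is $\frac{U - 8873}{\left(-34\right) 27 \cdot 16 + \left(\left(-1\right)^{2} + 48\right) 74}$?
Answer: $\frac{8297}{11062} \approx 0.75004$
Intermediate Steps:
$U = 576$ ($U = 24^{2} = 576$)
$\frac{U - 8873}{\left(-34\right) 27 \cdot 16 + \left(\left(-1\right)^{2} + 48\right) 74} = \frac{576 - 8873}{\left(-34\right) 27 \cdot 16 + \left(\left(-1\right)^{2} + 48\right) 74} = - \frac{8297}{\left(-918\right) 16 + \left(1 + 48\right) 74} = - \frac{8297}{-14688 + 49 \cdot 74} = - \frac{8297}{-14688 + 3626} = - \frac{8297}{-11062} = \left(-8297\right) \left(- \frac{1}{11062}\right) = \frac{8297}{11062}$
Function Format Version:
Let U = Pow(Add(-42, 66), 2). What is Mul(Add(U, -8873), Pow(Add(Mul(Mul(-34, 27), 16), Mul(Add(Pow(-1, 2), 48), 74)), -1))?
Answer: Rational(8297, 11062) ≈ 0.75004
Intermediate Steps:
U = 576 (U = Pow(24, 2) = 576)
Mul(Add(U, -8873), Pow(Add(Mul(Mul(-34, 27), 16), Mul(Add(Pow(-1, 2), 48), 74)), -1)) = Mul(Add(576, -8873), Pow(Add(Mul(Mul(-34, 27), 16), Mul(Add(Pow(-1, 2), 48), 74)), -1)) = Mul(-8297, Pow(Add(Mul(-918, 16), Mul(Add(1, 48), 74)), -1)) = Mul(-8297, Pow(Add(-14688, Mul(49, 74)), -1)) = Mul(-8297, Pow(Add(-14688, 3626), -1)) = Mul(-8297, Pow(-11062, -1)) = Mul(-8297, Rational(-1, 11062)) = Rational(8297, 11062)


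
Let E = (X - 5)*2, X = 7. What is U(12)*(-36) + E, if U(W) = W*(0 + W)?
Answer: -5180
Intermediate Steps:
U(W) = W² (U(W) = W*W = W²)
E = 4 (E = (7 - 5)*2 = 2*2 = 4)
U(12)*(-36) + E = 12²*(-36) + 4 = 144*(-36) + 4 = -5184 + 4 = -5180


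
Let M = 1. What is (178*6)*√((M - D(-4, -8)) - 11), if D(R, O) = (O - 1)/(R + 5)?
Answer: 1068*I ≈ 1068.0*I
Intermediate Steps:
D(R, O) = (-1 + O)/(5 + R)
(178*6)*√((M - D(-4, -8)) - 11) = (178*6)*√((1 - (-1 - 8)/(5 - 4)) - 11) = 1068*√((1 - (-9)/1) - 11) = 1068*√((1 - (-9)) - 11) = 1068*√((1 - 1*(-9)) - 11) = 1068*√((1 + 9) - 11) = 1068*√(10 - 11) = 1068*√(-1) = 1068*I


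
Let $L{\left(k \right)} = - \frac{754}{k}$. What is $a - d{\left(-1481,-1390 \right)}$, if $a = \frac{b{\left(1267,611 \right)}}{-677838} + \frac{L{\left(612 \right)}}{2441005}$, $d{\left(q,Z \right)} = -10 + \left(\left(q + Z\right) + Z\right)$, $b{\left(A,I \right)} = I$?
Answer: $\frac{25743417565437526}{6027493093335} \approx 4271.0$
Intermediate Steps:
$d{\left(q,Z \right)} = -10 + q + 2 Z$ ($d{\left(q,Z \right)} = -10 + \left(\left(Z + q\right) + Z\right) = -10 + \left(q + 2 Z\right) = -10 + q + 2 Z$)
$a = - \frac{5436196259}{6027493093335}$ ($a = \frac{611}{-677838} + \frac{\left(-754\right) \frac{1}{612}}{2441005} = 611 \left(- \frac{1}{677838}\right) + \left(-754\right) \frac{1}{612} \cdot \frac{1}{2441005} = - \frac{611}{677838} - \frac{377}{746947530} = - \frac{5436196259}{6027493093335} \approx -0.0009019$)
$a - d{\left(-1481,-1390 \right)} = - \frac{5436196259}{6027493093335} - \left(-10 - 1481 + 2 \left(-1390\right)\right) = - \frac{5436196259}{6027493093335} - \left(-10 - 1481 - 2780\right) = - \frac{5436196259}{6027493093335} - -4271 = - \frac{5436196259}{6027493093335} + 4271 = \frac{25743417565437526}{6027493093335}$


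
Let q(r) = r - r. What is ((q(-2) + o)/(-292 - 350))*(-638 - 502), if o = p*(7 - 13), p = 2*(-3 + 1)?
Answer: 4560/107 ≈ 42.617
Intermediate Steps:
p = -4 (p = 2*(-2) = -4)
q(r) = 0
o = 24 (o = -4*(7 - 13) = -4*(-6) = 24)
((q(-2) + o)/(-292 - 350))*(-638 - 502) = ((0 + 24)/(-292 - 350))*(-638 - 502) = (24/(-642))*(-1140) = (24*(-1/642))*(-1140) = -4/107*(-1140) = 4560/107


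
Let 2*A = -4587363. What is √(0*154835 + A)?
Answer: 3*I*√1019414/2 ≈ 1514.5*I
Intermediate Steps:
A = -4587363/2 (A = (½)*(-4587363) = -4587363/2 ≈ -2.2937e+6)
√(0*154835 + A) = √(0*154835 - 4587363/2) = √(0 - 4587363/2) = √(-4587363/2) = 3*I*√1019414/2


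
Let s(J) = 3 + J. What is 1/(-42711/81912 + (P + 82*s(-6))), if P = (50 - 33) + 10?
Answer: -27304/5993813 ≈ -0.0045554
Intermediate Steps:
P = 27 (P = 17 + 10 = 27)
1/(-42711/81912 + (P + 82*s(-6))) = 1/(-42711/81912 + (27 + 82*(3 - 6))) = 1/(-42711*1/81912 + (27 + 82*(-3))) = 1/(-14237/27304 + (27 - 246)) = 1/(-14237/27304 - 219) = 1/(-5993813/27304) = -27304/5993813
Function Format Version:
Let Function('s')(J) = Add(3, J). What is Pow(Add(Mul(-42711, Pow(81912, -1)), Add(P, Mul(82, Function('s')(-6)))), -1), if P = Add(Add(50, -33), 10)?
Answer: Rational(-27304, 5993813) ≈ -0.0045554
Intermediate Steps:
P = 27 (P = Add(17, 10) = 27)
Pow(Add(Mul(-42711, Pow(81912, -1)), Add(P, Mul(82, Function('s')(-6)))), -1) = Pow(Add(Mul(-42711, Pow(81912, -1)), Add(27, Mul(82, Add(3, -6)))), -1) = Pow(Add(Mul(-42711, Rational(1, 81912)), Add(27, Mul(82, -3))), -1) = Pow(Add(Rational(-14237, 27304), Add(27, -246)), -1) = Pow(Add(Rational(-14237, 27304), -219), -1) = Pow(Rational(-5993813, 27304), -1) = Rational(-27304, 5993813)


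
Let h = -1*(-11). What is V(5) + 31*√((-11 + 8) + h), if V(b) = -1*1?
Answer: -1 + 62*√2 ≈ 86.681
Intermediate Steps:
V(b) = -1
h = 11
V(5) + 31*√((-11 + 8) + h) = -1 + 31*√((-11 + 8) + 11) = -1 + 31*√(-3 + 11) = -1 + 31*√8 = -1 + 31*(2*√2) = -1 + 62*√2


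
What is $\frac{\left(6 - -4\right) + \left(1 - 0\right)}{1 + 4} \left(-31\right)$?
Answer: $- \frac{341}{5} \approx -68.2$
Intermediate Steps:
$\frac{\left(6 - -4\right) + \left(1 - 0\right)}{1 + 4} \left(-31\right) = \frac{\left(6 + 4\right) + \left(1 + 0\right)}{5} \left(-31\right) = \left(10 + 1\right) \frac{1}{5} \left(-31\right) = 11 \cdot \frac{1}{5} \left(-31\right) = \frac{11}{5} \left(-31\right) = - \frac{341}{5}$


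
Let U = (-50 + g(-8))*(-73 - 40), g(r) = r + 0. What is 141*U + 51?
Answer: 924165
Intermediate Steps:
g(r) = r
U = 6554 (U = (-50 - 8)*(-73 - 40) = -58*(-113) = 6554)
141*U + 51 = 141*6554 + 51 = 924114 + 51 = 924165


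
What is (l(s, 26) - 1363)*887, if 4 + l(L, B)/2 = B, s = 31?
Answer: -1169953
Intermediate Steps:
l(L, B) = -8 + 2*B
(l(s, 26) - 1363)*887 = ((-8 + 2*26) - 1363)*887 = ((-8 + 52) - 1363)*887 = (44 - 1363)*887 = -1319*887 = -1169953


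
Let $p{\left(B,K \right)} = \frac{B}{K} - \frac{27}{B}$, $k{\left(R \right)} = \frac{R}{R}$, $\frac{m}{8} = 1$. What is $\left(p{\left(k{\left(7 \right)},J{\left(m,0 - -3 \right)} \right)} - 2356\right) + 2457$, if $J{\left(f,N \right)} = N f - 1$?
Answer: $\frac{1703}{23} \approx 74.043$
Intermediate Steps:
$m = 8$ ($m = 8 \cdot 1 = 8$)
$k{\left(R \right)} = 1$
$J{\left(f,N \right)} = -1 + N f$
$p{\left(B,K \right)} = - \frac{27}{B} + \frac{B}{K}$
$\left(p{\left(k{\left(7 \right)},J{\left(m,0 - -3 \right)} \right)} - 2356\right) + 2457 = \left(\left(- \frac{27}{1} + 1 \frac{1}{-1 + \left(0 - -3\right) 8}\right) - 2356\right) + 2457 = \left(\left(\left(-27\right) 1 + 1 \frac{1}{-1 + \left(0 + 3\right) 8}\right) - 2356\right) + 2457 = \left(\left(-27 + 1 \frac{1}{-1 + 3 \cdot 8}\right) - 2356\right) + 2457 = \left(\left(-27 + 1 \frac{1}{-1 + 24}\right) - 2356\right) + 2457 = \left(\left(-27 + 1 \cdot \frac{1}{23}\right) - 2356\right) + 2457 = \left(\left(-27 + \frac{1}{23}\right) - 2356\right) + 2457 = \left(- \frac{620}{23} - 2356\right) + 2457 = - \frac{54808}{23} + 2457 = \frac{1703}{23}$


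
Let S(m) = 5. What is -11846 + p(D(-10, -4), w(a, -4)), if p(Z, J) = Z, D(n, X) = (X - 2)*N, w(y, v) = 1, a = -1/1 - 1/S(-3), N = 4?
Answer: -11870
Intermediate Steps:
a = -6/5 (a = -1/1 - 1/5 = -1*1 - 1*⅕ = -1 - ⅕ = -6/5 ≈ -1.2000)
D(n, X) = -8 + 4*X (D(n, X) = (X - 2)*4 = (-2 + X)*4 = -8 + 4*X)
-11846 + p(D(-10, -4), w(a, -4)) = -11846 + (-8 + 4*(-4)) = -11846 + (-8 - 16) = -11846 - 24 = -11870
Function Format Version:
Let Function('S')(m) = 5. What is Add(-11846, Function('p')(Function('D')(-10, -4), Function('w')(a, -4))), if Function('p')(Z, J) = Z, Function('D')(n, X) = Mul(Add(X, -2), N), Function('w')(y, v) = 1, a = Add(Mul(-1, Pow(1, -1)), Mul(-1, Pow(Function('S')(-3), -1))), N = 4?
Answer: -11870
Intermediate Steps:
a = Rational(-6, 5) (a = Add(Mul(-1, Pow(1, -1)), Mul(-1, Pow(5, -1))) = Add(Mul(-1, 1), Mul(-1, Rational(1, 5))) = Add(-1, Rational(-1, 5)) = Rational(-6, 5) ≈ -1.2000)
Function('D')(n, X) = Add(-8, Mul(4, X)) (Function('D')(n, X) = Mul(Add(X, -2), 4) = Mul(Add(-2, X), 4) = Add(-8, Mul(4, X)))
Add(-11846, Function('p')(Function('D')(-10, -4), Function('w')(a, -4))) = Add(-11846, Add(-8, Mul(4, -4))) = Add(-11846, Add(-8, -16)) = Add(-11846, -24) = -11870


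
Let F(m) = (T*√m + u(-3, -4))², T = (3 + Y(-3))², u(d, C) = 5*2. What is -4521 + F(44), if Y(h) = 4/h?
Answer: -330601/81 + 1000*√11/9 ≈ -3713.0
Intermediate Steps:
u(d, C) = 10
T = 25/9 (T = (3 + 4/(-3))² = (3 + 4*(-⅓))² = (3 - 4/3)² = (5/3)² = 25/9 ≈ 2.7778)
F(m) = (10 + 25*√m/9)² (F(m) = (25*√m/9 + 10)² = (10 + 25*√m/9)²)
-4521 + F(44) = -4521 + 25*(18 + 5*√44)²/81 = -4521 + 25*(18 + 5*(2*√11))²/81 = -4521 + 25*(18 + 10*√11)²/81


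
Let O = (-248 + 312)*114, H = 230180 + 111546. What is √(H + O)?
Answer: 47*√158 ≈ 590.78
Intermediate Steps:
H = 341726
O = 7296 (O = 64*114 = 7296)
√(H + O) = √(341726 + 7296) = √349022 = 47*√158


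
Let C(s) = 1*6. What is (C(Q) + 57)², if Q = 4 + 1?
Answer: 3969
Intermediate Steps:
Q = 5
C(s) = 6
(C(Q) + 57)² = (6 + 57)² = 63² = 3969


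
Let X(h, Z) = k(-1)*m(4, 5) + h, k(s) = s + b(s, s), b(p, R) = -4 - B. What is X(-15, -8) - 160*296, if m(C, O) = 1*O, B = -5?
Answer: -47375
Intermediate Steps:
m(C, O) = O
b(p, R) = 1 (b(p, R) = -4 - 1*(-5) = -4 + 5 = 1)
k(s) = 1 + s (k(s) = s + 1 = 1 + s)
X(h, Z) = h (X(h, Z) = (1 - 1)*5 + h = 0*5 + h = 0 + h = h)
X(-15, -8) - 160*296 = -15 - 160*296 = -15 - 47360 = -47375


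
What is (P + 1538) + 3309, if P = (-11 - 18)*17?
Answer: 4354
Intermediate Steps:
P = -493 (P = -29*17 = -493)
(P + 1538) + 3309 = (-493 + 1538) + 3309 = 1045 + 3309 = 4354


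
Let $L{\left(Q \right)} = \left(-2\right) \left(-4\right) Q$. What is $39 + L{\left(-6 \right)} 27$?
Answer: $-1257$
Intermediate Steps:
$L{\left(Q \right)} = 8 Q$
$39 + L{\left(-6 \right)} 27 = 39 + 8 \left(-6\right) 27 = 39 - 1296 = -1257$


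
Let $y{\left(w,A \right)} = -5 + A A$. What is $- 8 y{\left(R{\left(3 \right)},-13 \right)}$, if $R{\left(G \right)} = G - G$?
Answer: $-1312$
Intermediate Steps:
$R{\left(G \right)} = 0$
$y{\left(w,A \right)} = -5 + A^{2}$
$- 8 y{\left(R{\left(3 \right)},-13 \right)} = - 8 \left(-5 + \left(-13\right)^{2}\right) = - 8 \left(-5 + 169\right) = \left(-8\right) 164 = -1312$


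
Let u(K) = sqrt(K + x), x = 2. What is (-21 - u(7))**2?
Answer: 576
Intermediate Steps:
u(K) = sqrt(2 + K) (u(K) = sqrt(K + 2) = sqrt(2 + K))
(-21 - u(7))**2 = (-21 - sqrt(2 + 7))**2 = (-21 - sqrt(9))**2 = (-21 - 1*3)**2 = (-21 - 3)**2 = (-24)**2 = 576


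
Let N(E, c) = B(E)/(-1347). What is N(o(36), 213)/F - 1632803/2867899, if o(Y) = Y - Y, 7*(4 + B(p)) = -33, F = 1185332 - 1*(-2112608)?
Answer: -50774092991214941/89180979589777740 ≈ -0.56934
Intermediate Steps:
F = 3297940 (F = 1185332 + 2112608 = 3297940)
B(p) = -61/7 (B(p) = -4 + (1/7)*(-33) = -4 - 33/7 = -61/7)
o(Y) = 0
N(E, c) = 61/9429 (N(E, c) = -61/7/(-1347) = -61/7*(-1/1347) = 61/9429)
N(o(36), 213)/F - 1632803/2867899 = (61/9429)/3297940 - 1632803/2867899 = (61/9429)*(1/3297940) - 1632803*1/2867899 = 61/31096276260 - 1632803/2867899 = -50774092991214941/89180979589777740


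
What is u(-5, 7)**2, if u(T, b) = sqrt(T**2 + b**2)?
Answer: 74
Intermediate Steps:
u(-5, 7)**2 = (sqrt((-5)**2 + 7**2))**2 = (sqrt(25 + 49))**2 = (sqrt(74))**2 = 74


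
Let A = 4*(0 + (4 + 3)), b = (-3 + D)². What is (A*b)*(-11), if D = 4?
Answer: -308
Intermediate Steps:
b = 1 (b = (-3 + 4)² = 1² = 1)
A = 28 (A = 4*(0 + 7) = 4*7 = 28)
(A*b)*(-11) = (28*1)*(-11) = 28*(-11) = -308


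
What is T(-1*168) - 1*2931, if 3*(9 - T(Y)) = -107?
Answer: -8659/3 ≈ -2886.3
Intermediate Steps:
T(Y) = 134/3 (T(Y) = 9 - 1/3*(-107) = 9 + 107/3 = 134/3)
T(-1*168) - 1*2931 = 134/3 - 1*2931 = 134/3 - 2931 = -8659/3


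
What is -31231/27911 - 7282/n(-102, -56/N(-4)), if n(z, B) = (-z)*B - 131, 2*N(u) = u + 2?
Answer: -377548113/155771291 ≈ -2.4237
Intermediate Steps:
N(u) = 1 + u/2 (N(u) = (u + 2)/2 = (2 + u)/2 = 1 + u/2)
n(z, B) = -131 - B*z (n(z, B) = -B*z - 131 = -131 - B*z)
-31231/27911 - 7282/n(-102, -56/N(-4)) = -31231/27911 - 7282/(-131 - 1*(-56/(1 + (1/2)*(-4)))*(-102)) = -31231*1/27911 - 7282/(-131 - 1*(-56/(1 - 2))*(-102)) = -31231/27911 - 7282/(-131 - 1*(-56/(-1))*(-102)) = -31231/27911 - 7282/(-131 - 1*(-56*(-1))*(-102)) = -31231/27911 - 7282/(-131 - 1*56*(-102)) = -31231/27911 - 7282/(-131 + 5712) = -31231/27911 - 7282/5581 = -377548113/155771291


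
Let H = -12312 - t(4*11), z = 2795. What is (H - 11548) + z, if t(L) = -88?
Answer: -20977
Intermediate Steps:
H = -12224 (H = -12312 - 1*(-88) = -12312 + 88 = -12224)
(H - 11548) + z = (-12224 - 11548) + 2795 = -23772 + 2795 = -20977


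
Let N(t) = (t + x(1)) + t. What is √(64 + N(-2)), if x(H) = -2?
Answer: √58 ≈ 7.6158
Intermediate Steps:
N(t) = -2 + 2*t (N(t) = (t - 2) + t = (-2 + t) + t = -2 + 2*t)
√(64 + N(-2)) = √(64 + (-2 + 2*(-2))) = √(64 + (-2 - 4)) = √(64 - 6) = √58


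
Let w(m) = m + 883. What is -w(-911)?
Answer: 28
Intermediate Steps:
w(m) = 883 + m
-w(-911) = -(883 - 911) = -1*(-28) = 28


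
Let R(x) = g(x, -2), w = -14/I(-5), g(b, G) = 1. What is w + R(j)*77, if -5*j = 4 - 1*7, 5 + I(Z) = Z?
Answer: 392/5 ≈ 78.400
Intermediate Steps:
I(Z) = -5 + Z
w = 7/5 (w = -14/(-5 - 5) = -14/(-10) = -14*(-⅒) = 7/5 ≈ 1.4000)
j = ⅗ (j = -(4 - 1*7)/5 = -(4 - 7)/5 = -⅕*(-3) = ⅗ ≈ 0.60000)
R(x) = 1
w + R(j)*77 = 7/5 + 1*77 = 7/5 + 77 = 392/5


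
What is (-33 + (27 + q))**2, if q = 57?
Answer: 2601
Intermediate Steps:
(-33 + (27 + q))**2 = (-33 + (27 + 57))**2 = (-33 + 84)**2 = 51**2 = 2601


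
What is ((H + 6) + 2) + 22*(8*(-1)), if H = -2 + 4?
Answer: -166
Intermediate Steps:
H = 2
((H + 6) + 2) + 22*(8*(-1)) = ((2 + 6) + 2) + 22*(8*(-1)) = (8 + 2) + 22*(-8) = 10 - 176 = -166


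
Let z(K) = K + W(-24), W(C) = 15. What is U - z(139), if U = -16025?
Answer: -16179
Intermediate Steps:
z(K) = 15 + K (z(K) = K + 15 = 15 + K)
U - z(139) = -16025 - (15 + 139) = -16025 - 1*154 = -16025 - 154 = -16179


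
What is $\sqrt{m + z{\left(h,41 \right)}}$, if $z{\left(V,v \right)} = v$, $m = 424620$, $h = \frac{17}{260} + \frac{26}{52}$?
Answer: $\sqrt{424661} \approx 651.66$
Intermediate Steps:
$h = \frac{147}{260}$ ($h = 17 \cdot \frac{1}{260} + 26 \cdot \frac{1}{52} = \frac{17}{260} + \frac{1}{2} = \frac{147}{260} \approx 0.56538$)
$\sqrt{m + z{\left(h,41 \right)}} = \sqrt{424620 + 41} = \sqrt{424661}$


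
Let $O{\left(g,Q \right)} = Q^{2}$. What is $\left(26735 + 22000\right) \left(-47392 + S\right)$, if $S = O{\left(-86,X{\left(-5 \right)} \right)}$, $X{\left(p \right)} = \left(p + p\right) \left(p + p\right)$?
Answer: $-1822299120$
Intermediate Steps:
$X{\left(p \right)} = 4 p^{2}$ ($X{\left(p \right)} = 2 p 2 p = 4 p^{2}$)
$S = 10000$ ($S = \left(4 \left(-5\right)^{2}\right)^{2} = \left(4 \cdot 25\right)^{2} = 100^{2} = 10000$)
$\left(26735 + 22000\right) \left(-47392 + S\right) = \left(26735 + 22000\right) \left(-47392 + 10000\right) = 48735 \left(-37392\right) = -1822299120$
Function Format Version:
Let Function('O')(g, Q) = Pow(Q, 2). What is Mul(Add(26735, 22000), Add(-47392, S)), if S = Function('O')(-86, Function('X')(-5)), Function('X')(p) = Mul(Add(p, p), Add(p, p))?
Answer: -1822299120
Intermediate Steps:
Function('X')(p) = Mul(4, Pow(p, 2)) (Function('X')(p) = Mul(Mul(2, p), Mul(2, p)) = Mul(4, Pow(p, 2)))
S = 10000 (S = Pow(Mul(4, Pow(-5, 2)), 2) = Pow(Mul(4, 25), 2) = Pow(100, 2) = 10000)
Mul(Add(26735, 22000), Add(-47392, S)) = Mul(Add(26735, 22000), Add(-47392, 10000)) = Mul(48735, -37392) = -1822299120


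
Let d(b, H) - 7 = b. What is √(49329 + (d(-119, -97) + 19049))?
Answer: √68266 ≈ 261.28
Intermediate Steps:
d(b, H) = 7 + b
√(49329 + (d(-119, -97) + 19049)) = √(49329 + ((7 - 119) + 19049)) = √(49329 + (-112 + 19049)) = √(49329 + 18937) = √68266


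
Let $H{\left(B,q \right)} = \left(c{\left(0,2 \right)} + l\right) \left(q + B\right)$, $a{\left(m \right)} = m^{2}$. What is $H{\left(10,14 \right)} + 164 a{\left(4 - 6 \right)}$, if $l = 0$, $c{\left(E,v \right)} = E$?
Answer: $656$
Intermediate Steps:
$H{\left(B,q \right)} = 0$ ($H{\left(B,q \right)} = \left(0 + 0\right) \left(q + B\right) = 0 \left(B + q\right) = 0$)
$H{\left(10,14 \right)} + 164 a{\left(4 - 6 \right)} = 0 + 164 \left(4 - 6\right)^{2} = 0 + 164 \left(-2\right)^{2} = 0 + 164 \cdot 4 = 0 + 656 = 656$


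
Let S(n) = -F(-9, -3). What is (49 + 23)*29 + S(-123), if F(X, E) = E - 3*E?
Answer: 2082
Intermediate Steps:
F(X, E) = -2*E
S(n) = -6 (S(n) = -(-2)*(-3) = -1*6 = -6)
(49 + 23)*29 + S(-123) = (49 + 23)*29 - 6 = 72*29 - 6 = 2088 - 6 = 2082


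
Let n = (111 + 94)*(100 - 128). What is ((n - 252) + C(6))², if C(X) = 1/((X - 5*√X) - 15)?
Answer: 56977268957/1587 + 1378130*√6/1587 ≈ 3.5905e+7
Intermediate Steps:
n = -5740 (n = 205*(-28) = -5740)
C(X) = 1/(-15 + X - 5*√X) (C(X) = 1/((X - 5*√X) - 15) = 1/(-15 + X - 5*√X))
((n - 252) + C(6))² = ((-5740 - 252) + 1/(-15 + 6 - 5*√6))² = (-5992 + 1/(-9 - 5*√6))²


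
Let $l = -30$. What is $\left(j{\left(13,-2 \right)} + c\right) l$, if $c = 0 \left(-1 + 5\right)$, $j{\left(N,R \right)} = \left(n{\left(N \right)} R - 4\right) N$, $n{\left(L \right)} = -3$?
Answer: $-780$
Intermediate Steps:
$j{\left(N,R \right)} = N \left(-4 - 3 R\right)$ ($j{\left(N,R \right)} = \left(- 3 R - 4\right) N = \left(-4 - 3 R\right) N = N \left(-4 - 3 R\right)$)
$c = 0$ ($c = 0 \cdot 4 = 0$)
$\left(j{\left(13,-2 \right)} + c\right) l = \left(13 \left(-4 - -6\right) + 0\right) \left(-30\right) = \left(13 \left(-4 + 6\right) + 0\right) \left(-30\right) = \left(13 \cdot 2 + 0\right) \left(-30\right) = \left(26 + 0\right) \left(-30\right) = 26 \left(-30\right) = -780$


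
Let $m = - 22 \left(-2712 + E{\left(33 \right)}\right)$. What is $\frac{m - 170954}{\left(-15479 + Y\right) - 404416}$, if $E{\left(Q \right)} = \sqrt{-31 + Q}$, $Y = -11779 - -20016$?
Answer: $\frac{55645}{205829} + \frac{11 \sqrt{2}}{205829} \approx 0.27042$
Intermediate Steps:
$Y = 8237$ ($Y = -11779 + 20016 = 8237$)
$m = 59664 - 22 \sqrt{2}$ ($m = - 22 \left(-2712 + \sqrt{-31 + 33}\right) = - 22 \left(-2712 + \sqrt{2}\right) = 59664 - 22 \sqrt{2} \approx 59633.0$)
$\frac{m - 170954}{\left(-15479 + Y\right) - 404416} = \frac{\left(59664 - 22 \sqrt{2}\right) - 170954}{\left(-15479 + 8237\right) - 404416} = \frac{-111290 - 22 \sqrt{2}}{-7242 - 404416} = \frac{-111290 - 22 \sqrt{2}}{-411658} = \left(-111290 - 22 \sqrt{2}\right) \left(- \frac{1}{411658}\right) = \frac{55645}{205829} + \frac{11 \sqrt{2}}{205829}$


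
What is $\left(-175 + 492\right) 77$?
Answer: $24409$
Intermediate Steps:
$\left(-175 + 492\right) 77 = 317 \cdot 77 = 24409$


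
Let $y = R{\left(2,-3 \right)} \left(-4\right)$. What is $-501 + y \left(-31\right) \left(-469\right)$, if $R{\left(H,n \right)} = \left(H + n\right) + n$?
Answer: $232123$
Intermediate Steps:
$R{\left(H,n \right)} = H + 2 n$
$y = 16$ ($y = \left(2 + 2 \left(-3\right)\right) \left(-4\right) = \left(2 - 6\right) \left(-4\right) = \left(-4\right) \left(-4\right) = 16$)
$-501 + y \left(-31\right) \left(-469\right) = -501 + 16 \left(-31\right) \left(-469\right) = -501 - -232624 = -501 + 232624 = 232123$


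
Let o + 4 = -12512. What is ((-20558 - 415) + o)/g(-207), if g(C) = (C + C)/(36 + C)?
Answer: -636291/46 ≈ -13832.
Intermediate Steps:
g(C) = 2*C/(36 + C) (g(C) = (2*C)/(36 + C) = 2*C/(36 + C))
o = -12516 (o = -4 - 12512 = -12516)
((-20558 - 415) + o)/g(-207) = ((-20558 - 415) - 12516)/((2*(-207)/(36 - 207))) = (-20973 - 12516)/((2*(-207)/(-171))) = -33489/(2*(-207)*(-1/171)) = -33489/46/19 = -33489*19/46 = -636291/46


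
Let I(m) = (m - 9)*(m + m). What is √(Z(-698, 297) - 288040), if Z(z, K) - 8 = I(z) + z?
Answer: √698242 ≈ 835.61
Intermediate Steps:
I(m) = 2*m*(-9 + m) (I(m) = (-9 + m)*(2*m) = 2*m*(-9 + m))
Z(z, K) = 8 + z + 2*z*(-9 + z) (Z(z, K) = 8 + (2*z*(-9 + z) + z) = 8 + (z + 2*z*(-9 + z)) = 8 + z + 2*z*(-9 + z))
√(Z(-698, 297) - 288040) = √((8 - 698 + 2*(-698)*(-9 - 698)) - 288040) = √((8 - 698 + 2*(-698)*(-707)) - 288040) = √((8 - 698 + 986972) - 288040) = √(986282 - 288040) = √698242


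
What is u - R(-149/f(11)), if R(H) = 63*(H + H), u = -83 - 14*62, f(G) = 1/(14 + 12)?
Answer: 487173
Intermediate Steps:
f(G) = 1/26
u = -951 (u = -83 - 868 = -951)
R(H) = 126*H (R(H) = 63*(2*H) = 126*H)
u - R(-149/f(11)) = -951 - 126*(-149/1/26) = -951 - 126*(-149*26) = -951 - 126*(-3874) = -951 - 1*(-488124) = -951 + 488124 = 487173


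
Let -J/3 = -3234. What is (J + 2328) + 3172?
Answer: 15202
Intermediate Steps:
J = 9702 (J = -3*(-3234) = 9702)
(J + 2328) + 3172 = (9702 + 2328) + 3172 = 12030 + 3172 = 15202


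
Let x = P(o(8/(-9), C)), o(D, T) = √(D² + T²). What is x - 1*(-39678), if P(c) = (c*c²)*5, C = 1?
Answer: 39678 + 725*√145/729 ≈ 39690.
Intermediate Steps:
P(c) = 5*c³ (P(c) = c³*5 = 5*c³)
x = 725*√145/729 (x = 5*(√((8/(-9))² + 1²))³ = 5*(√((8*(-⅑))² + 1))³ = 5*(√((-8/9)² + 1))³ = 5*(√(64/81 + 1))³ = 5*(√(145/81))³ = 5*(√145/9)³ = 5*(145*√145/729) = 725*√145/729 ≈ 11.976)
x - 1*(-39678) = 725*√145/729 - 1*(-39678) = 725*√145/729 + 39678 = 39678 + 725*√145/729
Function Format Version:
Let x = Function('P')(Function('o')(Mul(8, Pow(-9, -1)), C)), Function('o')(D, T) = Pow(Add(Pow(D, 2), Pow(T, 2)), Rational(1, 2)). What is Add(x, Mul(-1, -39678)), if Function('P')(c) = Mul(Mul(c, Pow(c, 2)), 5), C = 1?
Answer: Add(39678, Mul(Rational(725, 729), Pow(145, Rational(1, 2)))) ≈ 39690.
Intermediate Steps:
Function('P')(c) = Mul(5, Pow(c, 3)) (Function('P')(c) = Mul(Pow(c, 3), 5) = Mul(5, Pow(c, 3)))
x = Mul(Rational(725, 729), Pow(145, Rational(1, 2))) (x = Mul(5, Pow(Pow(Add(Pow(Mul(8, Pow(-9, -1)), 2), Pow(1, 2)), Rational(1, 2)), 3)) = Mul(5, Pow(Pow(Add(Pow(Mul(8, Rational(-1, 9)), 2), 1), Rational(1, 2)), 3)) = Mul(5, Pow(Pow(Add(Pow(Rational(-8, 9), 2), 1), Rational(1, 2)), 3)) = Mul(5, Pow(Pow(Add(Rational(64, 81), 1), Rational(1, 2)), 3)) = Mul(5, Pow(Pow(Rational(145, 81), Rational(1, 2)), 3)) = Mul(5, Pow(Mul(Rational(1, 9), Pow(145, Rational(1, 2))), 3)) = Mul(5, Mul(Rational(145, 729), Pow(145, Rational(1, 2)))) = Mul(Rational(725, 729), Pow(145, Rational(1, 2))) ≈ 11.976)
Add(x, Mul(-1, -39678)) = Add(Mul(Rational(725, 729), Pow(145, Rational(1, 2))), Mul(-1, -39678)) = Add(Mul(Rational(725, 729), Pow(145, Rational(1, 2))), 39678) = Add(39678, Mul(Rational(725, 729), Pow(145, Rational(1, 2))))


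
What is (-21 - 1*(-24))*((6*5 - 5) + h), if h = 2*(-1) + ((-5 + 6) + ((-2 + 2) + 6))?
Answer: 90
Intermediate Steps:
h = 5 (h = -2 + (1 + (0 + 6)) = -2 + (1 + 6) = -2 + 7 = 5)
(-21 - 1*(-24))*((6*5 - 5) + h) = (-21 - 1*(-24))*((6*5 - 5) + 5) = (-21 + 24)*((30 - 5) + 5) = 3*(25 + 5) = 3*30 = 90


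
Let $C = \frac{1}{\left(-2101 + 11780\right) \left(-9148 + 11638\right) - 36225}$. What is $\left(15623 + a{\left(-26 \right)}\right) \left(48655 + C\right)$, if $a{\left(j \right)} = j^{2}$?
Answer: $\frac{6361268893533708}{8021495} \approx 7.9303 \cdot 10^{8}$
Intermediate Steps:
$C = \frac{1}{24064485}$ ($C = \frac{1}{9679 \cdot 2490 - 36225} = \frac{1}{24100710 - 36225} = \frac{1}{24064485} \approx 4.1555 \cdot 10^{-8}$)
$\left(15623 + a{\left(-26 \right)}\right) \left(48655 + C\right) = \left(15623 + \left(-26\right)^{2}\right) \left(48655 + \frac{1}{24064485}\right) = \left(15623 + 676\right) \frac{1170857517676}{24064485} = 16299 \cdot \frac{1170857517676}{24064485} = \frac{6361268893533708}{8021495}$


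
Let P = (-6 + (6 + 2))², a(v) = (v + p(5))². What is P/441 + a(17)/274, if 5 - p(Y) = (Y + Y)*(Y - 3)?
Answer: 1430/60417 ≈ 0.023669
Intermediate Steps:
p(Y) = 5 - 2*Y*(-3 + Y) (p(Y) = 5 - (Y + Y)*(Y - 3) = 5 - 2*Y*(-3 + Y))
a(v) = (-15 + v)² (a(v) = (v + (5 - 2*5² + 6*5))² = (v + (5 - 2*25 + 30))² = (v + (5 - 50 + 30))² = (v - 15)² = (-15 + v)²)
P = 4 (P = (-6 + 8)² = 2² = 4)
P/441 + a(17)/274 = 4/441 + (-15 + 17)²/274 = 4*(1/441) + 2²*(1/274) = 4/441 + 4*(1/274) = 4/441 + 2/137 = 1430/60417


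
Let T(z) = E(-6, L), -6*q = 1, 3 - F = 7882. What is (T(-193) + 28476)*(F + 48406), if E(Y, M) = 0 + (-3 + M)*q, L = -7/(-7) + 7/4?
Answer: 9232388325/8 ≈ 1.1540e+9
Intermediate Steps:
F = -7879 (F = 3 - 1*7882 = 3 - 7882 = -7879)
L = 11/4 (L = -7*(-⅐) + 7*(¼) = 1 + 7/4 = 11/4 ≈ 2.7500)
q = -⅙ (q = -⅙*1 = -⅙ ≈ -0.16667)
E(Y, M) = ½ - M/6 (E(Y, M) = 0 + (-3 + M)*(-⅙) = 0 + (½ - M/6) = ½ - M/6)
T(z) = 1/24 (T(z) = ½ - ⅙*11/4 = ½ - 11/24 = 1/24)
(T(-193) + 28476)*(F + 48406) = (1/24 + 28476)*(-7879 + 48406) = (683425/24)*40527 = 9232388325/8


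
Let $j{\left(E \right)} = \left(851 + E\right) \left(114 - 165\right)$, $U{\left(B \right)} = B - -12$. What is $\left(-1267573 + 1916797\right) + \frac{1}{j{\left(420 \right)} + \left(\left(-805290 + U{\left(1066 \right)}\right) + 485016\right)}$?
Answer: $\frac{249313052807}{384017} \approx 6.4922 \cdot 10^{5}$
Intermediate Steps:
$U{\left(B \right)} = 12 + B$ ($U{\left(B \right)} = B + 12 = 12 + B$)
$j{\left(E \right)} = -43401 - 51 E$ ($j{\left(E \right)} = \left(851 + E\right) \left(-51\right) = -43401 - 51 E$)
$\left(-1267573 + 1916797\right) + \frac{1}{j{\left(420 \right)} + \left(\left(-805290 + U{\left(1066 \right)}\right) + 485016\right)} = \left(-1267573 + 1916797\right) + \frac{1}{\left(-43401 - 21420\right) + \left(\left(-805290 + \left(12 + 1066\right)\right) + 485016\right)} = 649224 + \frac{1}{\left(-43401 - 21420\right) + \left(\left(-805290 + 1078\right) + 485016\right)} = 649224 + \frac{1}{-64821 + \left(-804212 + 485016\right)} = 649224 + \frac{1}{-64821 - 319196} = 649224 + \frac{1}{-384017} = 649224 - \frac{1}{384017} = \frac{249313052807}{384017}$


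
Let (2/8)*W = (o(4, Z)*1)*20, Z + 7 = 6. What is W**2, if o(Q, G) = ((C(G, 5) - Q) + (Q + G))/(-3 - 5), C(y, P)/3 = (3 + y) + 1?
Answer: 6400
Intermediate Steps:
Z = -1 (Z = -7 + 6 = -1)
C(y, P) = 12 + 3*y (C(y, P) = 3*((3 + y) + 1) = 3*(4 + y) = 12 + 3*y)
o(Q, G) = -3/2 - G/2 (o(Q, G) = (((12 + 3*G) - Q) + (Q + G))/(-3 - 5) = ((12 - Q + 3*G) + (G + Q))/(-8) = (12 + 4*G)*(-1/8) = -3/2 - G/2)
W = -80 (W = 4*(((-3/2 - 1/2*(-1))*1)*20) = 4*(((-3/2 + 1/2)*1)*20) = 4*(-1*1*20) = 4*(-1*20) = 4*(-20) = -80)
W**2 = (-80)**2 = 6400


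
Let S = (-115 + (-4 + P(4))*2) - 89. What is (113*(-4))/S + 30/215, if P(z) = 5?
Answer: 10324/4343 ≈ 2.3772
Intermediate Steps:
S = -202 (S = (-115 + (-4 + 5)*2) - 89 = (-115 + 1*2) - 89 = (-115 + 2) - 89 = -113 - 89 = -202)
(113*(-4))/S + 30/215 = (113*(-4))/(-202) + 30/215 = -452*(-1/202) + 30*(1/215) = 226/101 + 6/43 = 10324/4343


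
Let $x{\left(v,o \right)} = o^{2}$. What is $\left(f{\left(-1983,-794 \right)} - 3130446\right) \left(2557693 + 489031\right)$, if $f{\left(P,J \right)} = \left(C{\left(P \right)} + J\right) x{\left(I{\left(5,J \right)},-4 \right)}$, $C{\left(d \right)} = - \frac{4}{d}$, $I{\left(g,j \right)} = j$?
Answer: $- \frac{18989823607019464}{1983} \approx -9.5763 \cdot 10^{12}$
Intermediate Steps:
$f{\left(P,J \right)} = - \frac{64}{P} + 16 J$ ($f{\left(P,J \right)} = \left(- \frac{4}{P} + J\right) \left(-4\right)^{2} = \left(J - \frac{4}{P}\right) 16 = - \frac{64}{P} + 16 J$)
$\left(f{\left(-1983,-794 \right)} - 3130446\right) \left(2557693 + 489031\right) = \left(\left(- \frac{64}{-1983} + 16 \left(-794\right)\right) - 3130446\right) \left(2557693 + 489031\right) = \left(\left(\left(-64\right) \left(- \frac{1}{1983}\right) - 12704\right) - 3130446\right) 3046724 = \left(\left(\frac{64}{1983} - 12704\right) - 3130446\right) 3046724 = \left(- \frac{25191968}{1983} - 3130446\right) 3046724 = \left(- \frac{6232866386}{1983}\right) 3046724 = - \frac{18989823607019464}{1983}$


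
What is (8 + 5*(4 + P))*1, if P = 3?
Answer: 43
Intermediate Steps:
(8 + 5*(4 + P))*1 = (8 + 5*(4 + 3))*1 = (8 + 5*7)*1 = (8 + 35)*1 = 43*1 = 43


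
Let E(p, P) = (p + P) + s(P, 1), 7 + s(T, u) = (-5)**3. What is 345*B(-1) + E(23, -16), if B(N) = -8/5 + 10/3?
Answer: 473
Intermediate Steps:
s(T, u) = -132 (s(T, u) = -7 + (-5)**3 = -7 - 125 = -132)
B(N) = 26/15 (B(N) = -8*1/5 + 10*(1/3) = -8/5 + 10/3 = 26/15)
E(p, P) = -132 + P + p (E(p, P) = (p + P) - 132 = (P + p) - 132 = -132 + P + p)
345*B(-1) + E(23, -16) = 345*(26/15) + (-132 - 16 + 23) = 598 - 125 = 473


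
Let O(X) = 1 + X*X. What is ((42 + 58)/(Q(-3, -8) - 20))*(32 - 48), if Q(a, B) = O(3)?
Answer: 160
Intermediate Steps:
O(X) = 1 + X**2
Q(a, B) = 10 (Q(a, B) = 1 + 3**2 = 1 + 9 = 10)
((42 + 58)/(Q(-3, -8) - 20))*(32 - 48) = ((42 + 58)/(10 - 20))*(32 - 48) = (100/(-10))*(-16) = (100*(-1/10))*(-16) = -10*(-16) = 160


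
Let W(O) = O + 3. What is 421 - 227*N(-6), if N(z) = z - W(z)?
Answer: 1102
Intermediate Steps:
W(O) = 3 + O
N(z) = -3 (N(z) = z - (3 + z) = z + (-3 - z) = -3)
421 - 227*N(-6) = 421 - 227*(-3) = 421 + 681 = 1102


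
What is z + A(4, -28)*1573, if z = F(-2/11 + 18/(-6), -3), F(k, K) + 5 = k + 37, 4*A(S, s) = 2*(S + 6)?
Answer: 86832/11 ≈ 7893.8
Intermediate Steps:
A(S, s) = 3 + S/2 (A(S, s) = (2*(S + 6))/4 = (2*(6 + S))/4 = (12 + 2*S)/4 = 3 + S/2)
F(k, K) = 32 + k (F(k, K) = -5 + (k + 37) = -5 + (37 + k) = 32 + k)
z = 317/11 (z = 32 + (-2/11 + 18/(-6)) = 32 + (-2*1/11 + 18*(-⅙)) = 32 + (-2/11 - 3) = 32 - 35/11 = 317/11 ≈ 28.818)
z + A(4, -28)*1573 = 317/11 + (3 + (½)*4)*1573 = 317/11 + (3 + 2)*1573 = 317/11 + 5*1573 = 317/11 + 7865 = 86832/11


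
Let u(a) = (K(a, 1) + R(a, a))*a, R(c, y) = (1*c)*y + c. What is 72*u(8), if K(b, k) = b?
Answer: 46080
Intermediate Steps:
R(c, y) = c + c*y (R(c, y) = c*y + c = c + c*y)
u(a) = a*(a + a*(1 + a)) (u(a) = (a + a*(1 + a))*a = a*(a + a*(1 + a)))
72*u(8) = 72*(8**2*(2 + 8)) = 72*(64*10) = 72*640 = 46080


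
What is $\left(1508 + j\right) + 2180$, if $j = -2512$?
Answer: $1176$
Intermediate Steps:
$\left(1508 + j\right) + 2180 = \left(1508 - 2512\right) + 2180 = -1004 + 2180 = 1176$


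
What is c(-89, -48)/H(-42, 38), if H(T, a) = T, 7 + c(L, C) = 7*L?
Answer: 15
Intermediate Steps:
c(L, C) = -7 + 7*L
c(-89, -48)/H(-42, 38) = (-7 + 7*(-89))/(-42) = (-7 - 623)*(-1/42) = -630*(-1/42) = 15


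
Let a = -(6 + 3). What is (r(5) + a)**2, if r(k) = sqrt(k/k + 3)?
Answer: 49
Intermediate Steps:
a = -9 (a = -1*9 = -9)
r(k) = 2 (r(k) = sqrt(1 + 3) = sqrt(4) = 2)
(r(5) + a)**2 = (2 - 9)**2 = (-7)**2 = 49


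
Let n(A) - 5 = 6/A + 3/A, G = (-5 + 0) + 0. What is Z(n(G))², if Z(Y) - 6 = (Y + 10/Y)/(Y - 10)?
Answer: 1901641/73984 ≈ 25.703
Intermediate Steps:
G = -5 (G = -5 + 0 = -5)
n(A) = 5 + 9/A (n(A) = 5 + (6/A + 3/A) = 5 + 9/A)
Z(Y) = 6 + (Y + 10/Y)/(-10 + Y) (Z(Y) = 6 + (Y + 10/Y)/(Y - 10) = 6 + (Y + 10/Y)/(-10 + Y))
Z(n(G))² = ((10 - 60*(5 + 9/(-5)) + 7*(5 + 9/(-5))²)/((5 + 9/(-5))*(-10 + (5 + 9/(-5)))))² = ((10 - 60*(5 + 9*(-⅕)) + 7*(5 + 9*(-⅕))²)/((5 + 9*(-⅕))*(-10 + (5 + 9*(-⅕)))))² = ((10 - 60*(5 - 9/5) + 7*(5 - 9/5)²)/((5 - 9/5)*(-10 + (5 - 9/5))))² = ((10 - 60*16/5 + 7*(16/5)²)/((16/5)*(-10 + 16/5)))² = (5*(10 - 192 + 7*(256/25))/(16*(-34/5)))² = ((5/16)*(-5/34)*(10 - 192 + 1792/25))² = ((5/16)*(-5/34)*(-2758/25))² = (1379/272)² = 1901641/73984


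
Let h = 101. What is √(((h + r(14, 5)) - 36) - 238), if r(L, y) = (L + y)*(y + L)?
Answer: 2*√47 ≈ 13.711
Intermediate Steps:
r(L, y) = (L + y)² (r(L, y) = (L + y)*(L + y) = (L + y)²)
√(((h + r(14, 5)) - 36) - 238) = √(((101 + (14 + 5)²) - 36) - 238) = √(((101 + 19²) - 36) - 238) = √(((101 + 361) - 36) - 238) = √((462 - 36) - 238) = √(426 - 238) = √188 = 2*√47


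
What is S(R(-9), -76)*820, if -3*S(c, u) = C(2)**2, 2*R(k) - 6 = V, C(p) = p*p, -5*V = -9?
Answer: -13120/3 ≈ -4373.3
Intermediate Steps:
V = 9/5 (V = -1/5*(-9) = 9/5 ≈ 1.8000)
C(p) = p**2
R(k) = 39/10 (R(k) = 3 + (1/2)*(9/5) = 3 + 9/10 = 39/10)
S(c, u) = -16/3 (S(c, u) = -(2**2)**2/3 = -1/3*4**2 = -1/3*16 = -16/3)
S(R(-9), -76)*820 = -16/3*820 = -13120/3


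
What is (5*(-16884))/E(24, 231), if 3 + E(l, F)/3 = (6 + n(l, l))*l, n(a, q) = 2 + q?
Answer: -1876/51 ≈ -36.784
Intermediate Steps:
E(l, F) = -9 + 3*l*(8 + l) (E(l, F) = -9 + 3*((6 + (2 + l))*l) = -9 + 3*((8 + l)*l) = -9 + 3*(l*(8 + l)) = -9 + 3*l*(8 + l))
(5*(-16884))/E(24, 231) = (5*(-16884))/(-9 + 3*24**2 + 24*24) = -84420/(-9 + 3*576 + 576) = -84420/(-9 + 1728 + 576) = -84420/2295 = -84420*1/2295 = -1876/51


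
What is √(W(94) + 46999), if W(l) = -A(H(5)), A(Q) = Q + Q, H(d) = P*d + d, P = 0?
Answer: 3*√5221 ≈ 216.77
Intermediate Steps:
H(d) = d (H(d) = 0*d + d = 0 + d = d)
A(Q) = 2*Q
W(l) = -10 (W(l) = -2*5 = -1*10 = -10)
√(W(94) + 46999) = √(-10 + 46999) = √46989 = 3*√5221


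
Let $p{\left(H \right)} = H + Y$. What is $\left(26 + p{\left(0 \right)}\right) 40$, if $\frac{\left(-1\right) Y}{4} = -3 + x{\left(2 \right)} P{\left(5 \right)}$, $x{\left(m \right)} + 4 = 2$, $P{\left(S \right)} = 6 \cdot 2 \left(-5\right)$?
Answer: $-17680$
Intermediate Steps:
$P{\left(S \right)} = -60$ ($P{\left(S \right)} = 12 \left(-5\right) = -60$)
$x{\left(m \right)} = -2$ ($x{\left(m \right)} = -4 + 2 = -2$)
$Y = -468$ ($Y = - 4 \left(-3 - -120\right) = - 4 \left(-3 + 120\right) = \left(-4\right) 117 = -468$)
$p{\left(H \right)} = -468 + H$ ($p{\left(H \right)} = H - 468 = -468 + H$)
$\left(26 + p{\left(0 \right)}\right) 40 = \left(26 + \left(-468 + 0\right)\right) 40 = \left(26 - 468\right) 40 = \left(-442\right) 40 = -17680$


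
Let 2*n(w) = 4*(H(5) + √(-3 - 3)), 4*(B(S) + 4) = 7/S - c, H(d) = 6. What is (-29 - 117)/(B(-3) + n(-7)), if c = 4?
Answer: -134904/9385 + 42048*I*√6/9385 ≈ -14.374 + 10.975*I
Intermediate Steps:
B(S) = -5 + 7/(4*S) (B(S) = -4 + (7/S - 1*4)/4 = -4 + (7/S - 4)/4 = -4 + (-4 + 7/S)/4 = -4 + (-1 + 7/(4*S)) = -5 + 7/(4*S))
n(w) = 12 + 2*I*√6 (n(w) = (4*(6 + √(-3 - 3)))/2 = (4*(6 + √(-6)))/2 = (4*(6 + I*√6))/2 = (24 + 4*I*√6)/2 = 12 + 2*I*√6)
(-29 - 117)/(B(-3) + n(-7)) = (-29 - 117)/((-5 + (7/4)/(-3)) + (12 + 2*I*√6)) = -146/((-5 + (7/4)*(-⅓)) + (12 + 2*I*√6)) = -146/((-5 - 7/12) + (12 + 2*I*√6)) = -146/(-67/12 + (12 + 2*I*√6)) = -146/(77/12 + 2*I*√6)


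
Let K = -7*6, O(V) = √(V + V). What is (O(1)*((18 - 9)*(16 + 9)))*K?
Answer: -9450*√2 ≈ -13364.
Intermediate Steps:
O(V) = √2*√V (O(V) = √(2*V) = √2*√V)
K = -42
(O(1)*((18 - 9)*(16 + 9)))*K = ((√2*√1)*((18 - 9)*(16 + 9)))*(-42) = ((√2*1)*(9*25))*(-42) = (√2*225)*(-42) = (225*√2)*(-42) = -9450*√2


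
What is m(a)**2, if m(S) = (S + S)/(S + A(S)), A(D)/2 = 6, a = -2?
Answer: 4/25 ≈ 0.16000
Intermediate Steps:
A(D) = 12 (A(D) = 2*6 = 12)
m(S) = 2*S/(12 + S) (m(S) = (S + S)/(S + 12) = (2*S)/(12 + S) = 2*S/(12 + S))
m(a)**2 = (2*(-2)/(12 - 2))**2 = (2*(-2)/10)**2 = (2*(-2)*(1/10))**2 = (-2/5)**2 = 4/25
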